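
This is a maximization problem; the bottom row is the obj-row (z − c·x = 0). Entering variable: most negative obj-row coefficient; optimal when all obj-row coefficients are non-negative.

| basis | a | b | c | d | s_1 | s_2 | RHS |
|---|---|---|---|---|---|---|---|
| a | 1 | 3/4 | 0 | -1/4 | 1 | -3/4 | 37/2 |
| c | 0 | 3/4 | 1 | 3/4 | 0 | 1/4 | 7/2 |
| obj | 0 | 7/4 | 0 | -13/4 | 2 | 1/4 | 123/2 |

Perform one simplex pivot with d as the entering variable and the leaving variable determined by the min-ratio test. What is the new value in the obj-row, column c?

Ratio test on column d — row 1: entry -1/4 ≤ 0; row 2: (7/2)/(3/4) = 14/3. Minimum is 14/3 at row 2 (c leaves); pivot element 3/4.
Divide row 2 by 3/4; eliminate column d from the other rows.
obj-row update in column c: 0 − (-13/4)·(4/3) = 13/3.

13/3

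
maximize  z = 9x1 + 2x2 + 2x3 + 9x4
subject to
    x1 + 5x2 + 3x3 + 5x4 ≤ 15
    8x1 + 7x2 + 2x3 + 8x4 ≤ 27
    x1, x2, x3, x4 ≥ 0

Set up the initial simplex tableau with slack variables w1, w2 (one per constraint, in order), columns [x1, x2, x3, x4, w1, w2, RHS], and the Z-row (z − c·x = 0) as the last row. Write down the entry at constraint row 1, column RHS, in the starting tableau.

15

The RHS of constraint 1 is b_1 = 15.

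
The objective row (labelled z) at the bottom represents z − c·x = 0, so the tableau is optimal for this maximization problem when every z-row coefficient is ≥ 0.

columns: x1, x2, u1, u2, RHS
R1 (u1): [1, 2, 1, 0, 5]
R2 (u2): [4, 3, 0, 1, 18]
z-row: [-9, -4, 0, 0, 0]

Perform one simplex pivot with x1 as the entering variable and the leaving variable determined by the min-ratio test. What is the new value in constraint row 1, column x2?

5/4

Ratio test on column x1 — row 1: 5/1 = 5; row 2: 18/4 = 9/2. Minimum is 9/2 at row 2 (u2 leaves); pivot element 4.
Divide row 2 by 4; eliminate column x1 from the other rows.
Row 1 update in column x2: 2 − 1·(3/4) = 5/4.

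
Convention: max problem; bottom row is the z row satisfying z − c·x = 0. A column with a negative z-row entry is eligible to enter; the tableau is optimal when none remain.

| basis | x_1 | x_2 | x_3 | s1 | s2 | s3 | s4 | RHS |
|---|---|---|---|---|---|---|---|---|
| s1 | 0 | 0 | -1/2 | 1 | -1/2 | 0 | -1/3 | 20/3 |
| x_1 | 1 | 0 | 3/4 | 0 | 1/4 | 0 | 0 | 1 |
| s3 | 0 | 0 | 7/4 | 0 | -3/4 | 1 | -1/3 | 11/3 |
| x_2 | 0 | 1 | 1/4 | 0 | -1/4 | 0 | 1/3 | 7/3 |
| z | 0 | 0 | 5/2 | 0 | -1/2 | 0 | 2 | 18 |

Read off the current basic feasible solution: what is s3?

s3 is basic (row 3); its value is the RHS of that row, 11/3.

11/3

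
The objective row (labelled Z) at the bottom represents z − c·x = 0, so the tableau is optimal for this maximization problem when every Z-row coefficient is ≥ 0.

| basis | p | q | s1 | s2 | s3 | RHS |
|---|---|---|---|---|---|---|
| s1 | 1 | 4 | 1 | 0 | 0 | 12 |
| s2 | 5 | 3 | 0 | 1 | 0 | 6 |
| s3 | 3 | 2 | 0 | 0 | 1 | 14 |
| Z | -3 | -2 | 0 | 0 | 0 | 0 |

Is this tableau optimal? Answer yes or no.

no

The Z-row has a negative entry -3 in column p, so it is not optimal.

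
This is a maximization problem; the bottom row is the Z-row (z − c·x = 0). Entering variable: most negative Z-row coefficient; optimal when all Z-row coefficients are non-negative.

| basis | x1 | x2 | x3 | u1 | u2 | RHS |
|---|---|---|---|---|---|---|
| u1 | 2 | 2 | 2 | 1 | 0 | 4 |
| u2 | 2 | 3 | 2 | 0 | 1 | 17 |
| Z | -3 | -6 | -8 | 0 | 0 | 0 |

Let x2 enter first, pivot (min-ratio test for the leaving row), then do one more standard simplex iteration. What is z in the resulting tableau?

16

Ratio test on column x2 — row 1: 4/2 = 2; row 2: 17/3 = 17/3. Minimum is 2 at row 1 (u1 leaves); pivot element 2.
Pivot on row 1; the Z-row RHS becomes 0 − (-6)·2 = 12.
Next entering variable (most negative Z-row entry -2): x3.
Ratio test on column x3 — row 1: 2/1 = 2; row 2: entry -1 ≤ 0. Minimum is 2 at row 1 (x2 leaves); pivot element 1.
After the second pivot the Z-row RHS is 12 − (-2)·2 = 16.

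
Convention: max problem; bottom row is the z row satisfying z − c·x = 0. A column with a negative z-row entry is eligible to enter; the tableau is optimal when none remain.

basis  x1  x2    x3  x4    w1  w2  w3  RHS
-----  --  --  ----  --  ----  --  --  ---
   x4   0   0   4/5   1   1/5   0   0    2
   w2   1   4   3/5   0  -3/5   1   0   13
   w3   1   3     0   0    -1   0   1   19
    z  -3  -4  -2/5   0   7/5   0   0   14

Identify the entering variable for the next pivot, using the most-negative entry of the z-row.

Negative z-row entries: x1: -3, x2: -4, x3: -2/5.
The most negative is -4 in column x2, so x2 enters.

x2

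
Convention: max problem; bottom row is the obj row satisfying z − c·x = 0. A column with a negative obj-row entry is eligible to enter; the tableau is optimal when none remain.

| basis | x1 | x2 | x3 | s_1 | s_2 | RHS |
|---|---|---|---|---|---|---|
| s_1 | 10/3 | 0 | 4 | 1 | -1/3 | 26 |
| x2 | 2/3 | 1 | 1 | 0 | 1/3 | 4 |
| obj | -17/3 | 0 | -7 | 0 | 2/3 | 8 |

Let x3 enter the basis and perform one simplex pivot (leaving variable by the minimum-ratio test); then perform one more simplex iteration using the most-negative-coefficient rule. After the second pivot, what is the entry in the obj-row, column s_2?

7/2

Ratio test on column x3 — row 1: 26/4 = 13/2; row 2: 4/1 = 4. Minimum is 4 at row 2 (x2 leaves); pivot element 1.
Divide row 2 by 1; eliminate column x3 from the other rows.
Second iteration: most negative obj-row entry is -1 in column x1, so x1 enters.
Ratio test on column x1 — row 1: 10/(2/3) = 15; row 2: 4/(2/3) = 6. Minimum is 6 at row 2 (x3 leaves); pivot element 2/3.
Divide row 2 by 2/3; eliminate column x1 from the other rows.
After both pivots, the entry at the obj-row, column s_2 is 7/2.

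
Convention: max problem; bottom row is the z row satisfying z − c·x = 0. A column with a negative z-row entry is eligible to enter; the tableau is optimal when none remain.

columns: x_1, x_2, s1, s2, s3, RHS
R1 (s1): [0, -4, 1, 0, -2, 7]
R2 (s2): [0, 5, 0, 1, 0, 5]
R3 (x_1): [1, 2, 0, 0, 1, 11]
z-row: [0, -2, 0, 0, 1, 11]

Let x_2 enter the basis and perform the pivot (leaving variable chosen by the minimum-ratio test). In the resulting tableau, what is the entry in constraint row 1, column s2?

4/5

Ratio test on column x_2 — row 1: entry -4 ≤ 0; row 2: 5/5 = 1; row 3: 11/2 = 11/2. Minimum is 1 at row 2 (s2 leaves); pivot element 5.
Divide row 2 by 5; eliminate column x_2 from the other rows.
Row 1 update in column s2: 0 − (-4)·(1/5) = 4/5.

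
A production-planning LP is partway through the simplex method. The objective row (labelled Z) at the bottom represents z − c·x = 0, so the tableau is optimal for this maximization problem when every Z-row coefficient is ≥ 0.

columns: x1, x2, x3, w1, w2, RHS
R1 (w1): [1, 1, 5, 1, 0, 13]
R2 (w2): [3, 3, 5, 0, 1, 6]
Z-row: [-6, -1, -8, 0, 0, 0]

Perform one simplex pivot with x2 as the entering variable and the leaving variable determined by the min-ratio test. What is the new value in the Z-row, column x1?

-5

Ratio test on column x2 — row 1: 13/1 = 13; row 2: 6/3 = 2. Minimum is 2 at row 2 (w2 leaves); pivot element 3.
Divide row 2 by 3; eliminate column x2 from the other rows.
Z-row update in column x1: -6 − (-1)·1 = -5.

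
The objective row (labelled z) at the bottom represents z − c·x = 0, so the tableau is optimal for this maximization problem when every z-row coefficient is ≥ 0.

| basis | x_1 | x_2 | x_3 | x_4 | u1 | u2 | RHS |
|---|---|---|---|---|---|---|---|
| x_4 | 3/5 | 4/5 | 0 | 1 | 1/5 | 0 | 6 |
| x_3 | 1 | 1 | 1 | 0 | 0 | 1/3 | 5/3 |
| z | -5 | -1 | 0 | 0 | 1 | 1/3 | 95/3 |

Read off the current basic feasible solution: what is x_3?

5/3

x_3 is basic (row 2); its value is the RHS of that row, 5/3.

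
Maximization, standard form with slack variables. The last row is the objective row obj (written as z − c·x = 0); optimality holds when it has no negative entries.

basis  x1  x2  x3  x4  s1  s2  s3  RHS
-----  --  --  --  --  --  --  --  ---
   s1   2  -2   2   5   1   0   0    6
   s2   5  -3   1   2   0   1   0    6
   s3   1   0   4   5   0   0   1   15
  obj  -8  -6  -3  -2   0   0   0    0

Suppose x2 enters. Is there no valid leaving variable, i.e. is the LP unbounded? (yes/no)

yes

Every constraint-row entry in column x2 is ≤ 0, so increasing x2 is unbounded.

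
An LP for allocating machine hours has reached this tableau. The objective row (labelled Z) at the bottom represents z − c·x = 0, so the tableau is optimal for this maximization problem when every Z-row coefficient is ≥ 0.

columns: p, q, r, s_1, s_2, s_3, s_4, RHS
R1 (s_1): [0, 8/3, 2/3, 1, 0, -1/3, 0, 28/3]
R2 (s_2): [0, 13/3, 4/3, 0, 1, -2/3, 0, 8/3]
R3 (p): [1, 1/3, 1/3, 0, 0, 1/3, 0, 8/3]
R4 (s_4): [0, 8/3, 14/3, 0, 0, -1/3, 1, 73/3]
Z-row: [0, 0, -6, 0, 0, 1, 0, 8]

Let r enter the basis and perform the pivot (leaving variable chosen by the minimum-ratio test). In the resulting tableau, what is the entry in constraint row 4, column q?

-25/2

Ratio test on column r — row 1: (28/3)/(2/3) = 14; row 2: (8/3)/(4/3) = 2; row 3: (8/3)/(1/3) = 8; row 4: (73/3)/(14/3) = 73/14. Minimum is 2 at row 2 (s_2 leaves); pivot element 4/3.
Divide row 2 by 4/3; eliminate column r from the other rows.
Row 4 update in column q: 8/3 − (14/3)·(13/4) = -25/2.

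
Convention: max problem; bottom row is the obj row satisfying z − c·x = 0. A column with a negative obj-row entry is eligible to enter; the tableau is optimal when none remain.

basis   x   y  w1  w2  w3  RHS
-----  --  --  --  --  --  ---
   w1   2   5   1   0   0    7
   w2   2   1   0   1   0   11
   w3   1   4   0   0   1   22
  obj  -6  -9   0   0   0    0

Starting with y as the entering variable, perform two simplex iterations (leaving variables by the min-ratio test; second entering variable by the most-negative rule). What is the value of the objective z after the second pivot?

21

Ratio test on column y — row 1: 7/5 = 7/5; row 2: 11/1 = 11; row 3: 22/4 = 11/2. Minimum is 7/5 at row 1 (w1 leaves); pivot element 5.
Pivot on row 1; the obj-row RHS becomes 0 − (-9)·(7/5) = 63/5.
Next entering variable (most negative obj-row entry -12/5): x.
Ratio test on column x — row 1: (7/5)/(2/5) = 7/2; row 2: (48/5)/(8/5) = 6; row 3: entry -3/5 ≤ 0. Minimum is 7/2 at row 1 (y leaves); pivot element 2/5.
After the second pivot the obj-row RHS is 63/5 − (-12/5)·(7/2) = 21.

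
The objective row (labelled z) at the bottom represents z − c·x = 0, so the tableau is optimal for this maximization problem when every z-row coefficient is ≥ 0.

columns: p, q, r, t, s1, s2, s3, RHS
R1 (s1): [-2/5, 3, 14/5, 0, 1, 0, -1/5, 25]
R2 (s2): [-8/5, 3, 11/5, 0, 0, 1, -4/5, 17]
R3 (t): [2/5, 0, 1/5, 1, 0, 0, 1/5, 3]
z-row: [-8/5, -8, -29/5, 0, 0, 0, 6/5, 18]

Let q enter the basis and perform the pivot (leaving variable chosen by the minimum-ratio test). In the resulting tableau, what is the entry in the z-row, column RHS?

Ratio test on column q — row 1: 25/3 = 25/3; row 2: 17/3 = 17/3; row 3: entry 0 ≤ 0. Minimum is 17/3 at row 2 (s2 leaves); pivot element 3.
Divide row 2 by 3; eliminate column q from the other rows.
z-row update in column RHS: 18 − (-8)·(17/3) = 190/3.

190/3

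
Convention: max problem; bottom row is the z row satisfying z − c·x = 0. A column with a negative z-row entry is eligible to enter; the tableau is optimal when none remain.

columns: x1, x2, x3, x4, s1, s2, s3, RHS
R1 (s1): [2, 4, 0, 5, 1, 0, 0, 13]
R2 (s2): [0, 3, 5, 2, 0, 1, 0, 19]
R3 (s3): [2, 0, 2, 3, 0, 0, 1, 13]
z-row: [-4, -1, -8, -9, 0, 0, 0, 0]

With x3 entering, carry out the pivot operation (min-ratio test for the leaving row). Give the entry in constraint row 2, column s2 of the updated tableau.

Ratio test on column x3 — row 1: entry 0 ≤ 0; row 2: 19/5 = 19/5; row 3: 13/2 = 13/2. Minimum is 19/5 at row 2 (s2 leaves); pivot element 5.
Divide row 2 by 5; eliminate column x3 from the other rows.
In the new row 2, the s2 entry is the old entry divided by the pivot: 1/5 = 1/5.

1/5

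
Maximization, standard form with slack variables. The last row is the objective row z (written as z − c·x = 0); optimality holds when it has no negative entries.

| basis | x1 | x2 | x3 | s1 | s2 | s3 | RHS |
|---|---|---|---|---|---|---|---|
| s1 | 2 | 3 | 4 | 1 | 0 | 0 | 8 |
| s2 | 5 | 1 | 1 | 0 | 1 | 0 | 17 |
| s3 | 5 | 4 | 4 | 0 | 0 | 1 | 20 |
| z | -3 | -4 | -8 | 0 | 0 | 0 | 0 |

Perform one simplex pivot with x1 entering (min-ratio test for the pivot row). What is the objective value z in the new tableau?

51/5

Ratio test on column x1 — row 1: 8/2 = 4; row 2: 17/5 = 17/5; row 3: 20/5 = 4. Minimum is 17/5 at row 2 (s2 leaves); pivot element 5.
Pivot on row 2; the z-row RHS becomes 0 − (-3)·(17/5) = 51/5.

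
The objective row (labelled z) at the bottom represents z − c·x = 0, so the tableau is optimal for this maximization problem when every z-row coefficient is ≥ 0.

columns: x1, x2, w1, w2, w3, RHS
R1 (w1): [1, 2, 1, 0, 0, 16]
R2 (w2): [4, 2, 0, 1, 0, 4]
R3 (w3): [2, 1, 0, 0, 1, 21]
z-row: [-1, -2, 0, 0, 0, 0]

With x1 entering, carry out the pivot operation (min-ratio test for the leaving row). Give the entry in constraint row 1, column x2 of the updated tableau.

3/2

Ratio test on column x1 — row 1: 16/1 = 16; row 2: 4/4 = 1; row 3: 21/2 = 21/2. Minimum is 1 at row 2 (w2 leaves); pivot element 4.
Divide row 2 by 4; eliminate column x1 from the other rows.
Row 1 update in column x2: 2 − 1·(1/2) = 3/2.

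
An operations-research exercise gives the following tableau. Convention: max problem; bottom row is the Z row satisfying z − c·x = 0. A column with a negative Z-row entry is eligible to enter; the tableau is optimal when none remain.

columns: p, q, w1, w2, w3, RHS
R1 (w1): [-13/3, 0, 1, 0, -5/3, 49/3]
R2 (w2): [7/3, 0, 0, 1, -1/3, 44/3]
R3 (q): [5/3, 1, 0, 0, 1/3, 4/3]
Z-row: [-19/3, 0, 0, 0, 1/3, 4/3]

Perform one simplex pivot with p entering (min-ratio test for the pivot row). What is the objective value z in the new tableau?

32/5

Ratio test on column p — row 1: entry -13/3 ≤ 0; row 2: (44/3)/(7/3) = 44/7; row 3: (4/3)/(5/3) = 4/5. Minimum is 4/5 at row 3 (q leaves); pivot element 5/3.
Pivot on row 3; the Z-row RHS becomes 4/3 − (-19/3)·(4/5) = 32/5.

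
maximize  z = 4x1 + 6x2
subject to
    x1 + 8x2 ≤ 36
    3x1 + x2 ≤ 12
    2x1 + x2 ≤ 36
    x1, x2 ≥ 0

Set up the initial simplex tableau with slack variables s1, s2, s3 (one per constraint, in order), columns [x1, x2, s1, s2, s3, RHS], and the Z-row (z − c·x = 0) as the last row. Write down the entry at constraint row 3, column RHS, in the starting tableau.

36

The RHS of constraint 3 is b_3 = 36.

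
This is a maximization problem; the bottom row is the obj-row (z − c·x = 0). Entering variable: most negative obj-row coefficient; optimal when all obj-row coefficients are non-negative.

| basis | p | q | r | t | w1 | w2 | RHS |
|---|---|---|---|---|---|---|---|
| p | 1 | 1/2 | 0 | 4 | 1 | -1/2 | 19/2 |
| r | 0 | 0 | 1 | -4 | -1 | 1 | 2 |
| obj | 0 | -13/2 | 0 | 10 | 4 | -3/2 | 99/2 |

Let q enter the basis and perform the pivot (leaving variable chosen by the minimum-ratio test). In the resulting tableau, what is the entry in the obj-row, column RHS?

173

Ratio test on column q — row 1: (19/2)/(1/2) = 19; row 2: entry 0 ≤ 0. Minimum is 19 at row 1 (p leaves); pivot element 1/2.
Divide row 1 by 1/2; eliminate column q from the other rows.
obj-row update in column RHS: 99/2 − (-13/2)·19 = 173.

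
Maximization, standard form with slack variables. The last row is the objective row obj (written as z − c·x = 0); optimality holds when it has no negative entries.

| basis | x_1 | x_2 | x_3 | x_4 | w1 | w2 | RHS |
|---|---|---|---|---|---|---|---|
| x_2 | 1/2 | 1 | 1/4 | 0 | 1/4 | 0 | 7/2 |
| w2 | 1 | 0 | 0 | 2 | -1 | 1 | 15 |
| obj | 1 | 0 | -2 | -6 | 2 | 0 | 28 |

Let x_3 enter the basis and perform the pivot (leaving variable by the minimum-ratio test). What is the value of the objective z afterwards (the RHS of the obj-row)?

56

Ratio test on column x_3 — row 1: (7/2)/(1/4) = 14; row 2: entry 0 ≤ 0. Minimum is 14 at row 1 (x_2 leaves); pivot element 1/4.
Pivot on row 1; the obj-row RHS becomes 28 − (-2)·14 = 56.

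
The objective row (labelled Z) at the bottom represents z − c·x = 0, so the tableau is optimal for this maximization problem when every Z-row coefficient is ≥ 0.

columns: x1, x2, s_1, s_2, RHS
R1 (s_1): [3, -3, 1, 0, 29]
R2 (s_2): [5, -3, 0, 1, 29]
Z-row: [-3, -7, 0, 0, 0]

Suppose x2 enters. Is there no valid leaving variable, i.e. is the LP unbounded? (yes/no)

yes

Every constraint-row entry in column x2 is ≤ 0, so increasing x2 is unbounded.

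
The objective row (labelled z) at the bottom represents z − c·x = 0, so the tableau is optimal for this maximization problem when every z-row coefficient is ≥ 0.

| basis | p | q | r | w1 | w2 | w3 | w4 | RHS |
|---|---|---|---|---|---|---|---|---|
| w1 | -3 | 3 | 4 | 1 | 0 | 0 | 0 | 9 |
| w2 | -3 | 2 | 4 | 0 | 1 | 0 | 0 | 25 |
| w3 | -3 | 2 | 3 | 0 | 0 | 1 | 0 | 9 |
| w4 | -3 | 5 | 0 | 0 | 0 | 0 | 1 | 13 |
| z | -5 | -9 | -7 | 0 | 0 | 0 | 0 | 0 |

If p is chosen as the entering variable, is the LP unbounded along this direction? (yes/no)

Every constraint-row entry in column p is ≤ 0, so increasing p is unbounded.

yes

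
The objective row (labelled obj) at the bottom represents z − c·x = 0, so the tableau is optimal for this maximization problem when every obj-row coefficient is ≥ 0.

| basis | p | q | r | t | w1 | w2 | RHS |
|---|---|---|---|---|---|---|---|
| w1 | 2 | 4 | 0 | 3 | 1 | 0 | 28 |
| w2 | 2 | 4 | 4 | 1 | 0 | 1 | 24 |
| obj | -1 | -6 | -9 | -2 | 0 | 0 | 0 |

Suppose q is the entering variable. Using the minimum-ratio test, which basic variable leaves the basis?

Column q entries and ratios — w1: 28/4 = 7; w2: 24/4 = 6.
Smallest ratio is 6 in the row of w2, so w2 leaves.

w2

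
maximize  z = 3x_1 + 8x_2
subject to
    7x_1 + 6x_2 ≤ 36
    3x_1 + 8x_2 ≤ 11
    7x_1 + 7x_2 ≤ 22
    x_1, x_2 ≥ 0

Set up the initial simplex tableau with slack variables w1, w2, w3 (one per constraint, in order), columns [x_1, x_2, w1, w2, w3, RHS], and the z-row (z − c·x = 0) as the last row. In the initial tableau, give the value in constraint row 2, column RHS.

11

The RHS of constraint 2 is b_2 = 11.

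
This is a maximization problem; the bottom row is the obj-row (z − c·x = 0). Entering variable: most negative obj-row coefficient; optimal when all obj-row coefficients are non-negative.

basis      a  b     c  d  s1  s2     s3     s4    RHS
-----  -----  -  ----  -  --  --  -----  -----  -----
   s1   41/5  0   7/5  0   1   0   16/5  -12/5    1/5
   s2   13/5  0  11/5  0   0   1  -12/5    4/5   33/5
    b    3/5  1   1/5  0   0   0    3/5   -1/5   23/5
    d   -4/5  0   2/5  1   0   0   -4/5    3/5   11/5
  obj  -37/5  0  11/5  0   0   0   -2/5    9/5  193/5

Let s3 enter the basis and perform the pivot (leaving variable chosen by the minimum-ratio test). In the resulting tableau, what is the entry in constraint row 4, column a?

Ratio test on column s3 — row 1: (1/5)/(16/5) = 1/16; row 2: entry -12/5 ≤ 0; row 3: (23/5)/(3/5) = 23/3; row 4: entry -4/5 ≤ 0. Minimum is 1/16 at row 1 (s1 leaves); pivot element 16/5.
Divide row 1 by 16/5; eliminate column s3 from the other rows.
Row 4 update in column a: -4/5 − (-4/5)·(41/16) = 5/4.

5/4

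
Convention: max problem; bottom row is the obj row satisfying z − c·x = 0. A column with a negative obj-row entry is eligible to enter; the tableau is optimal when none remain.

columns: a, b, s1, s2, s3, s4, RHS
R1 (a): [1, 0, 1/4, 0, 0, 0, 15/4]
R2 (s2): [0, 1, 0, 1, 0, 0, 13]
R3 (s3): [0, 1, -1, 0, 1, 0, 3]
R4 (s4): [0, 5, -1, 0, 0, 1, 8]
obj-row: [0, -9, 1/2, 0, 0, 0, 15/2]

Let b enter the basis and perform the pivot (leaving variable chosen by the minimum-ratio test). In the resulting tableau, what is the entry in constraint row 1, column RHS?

Ratio test on column b — row 1: entry 0 ≤ 0; row 2: 13/1 = 13; row 3: 3/1 = 3; row 4: 8/5 = 8/5. Minimum is 8/5 at row 4 (s4 leaves); pivot element 5.
Divide row 4 by 5; eliminate column b from the other rows.
Row 1 update in column RHS: 15/4 − 0·(8/5) = 15/4.

15/4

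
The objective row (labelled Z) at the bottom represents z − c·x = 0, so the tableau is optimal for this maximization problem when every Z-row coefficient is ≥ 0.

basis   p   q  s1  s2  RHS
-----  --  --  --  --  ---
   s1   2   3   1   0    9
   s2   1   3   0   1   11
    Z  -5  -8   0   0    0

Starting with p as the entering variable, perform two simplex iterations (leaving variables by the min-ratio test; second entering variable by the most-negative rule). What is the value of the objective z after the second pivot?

24

Ratio test on column p — row 1: 9/2 = 9/2; row 2: 11/1 = 11. Minimum is 9/2 at row 1 (s1 leaves); pivot element 2.
Pivot on row 1; the Z-row RHS becomes 0 − (-5)·(9/2) = 45/2.
Next entering variable (most negative Z-row entry -1/2): q.
Ratio test on column q — row 1: (9/2)/(3/2) = 3; row 2: (13/2)/(3/2) = 13/3. Minimum is 3 at row 1 (p leaves); pivot element 3/2.
After the second pivot the Z-row RHS is 45/2 − (-1/2)·3 = 24.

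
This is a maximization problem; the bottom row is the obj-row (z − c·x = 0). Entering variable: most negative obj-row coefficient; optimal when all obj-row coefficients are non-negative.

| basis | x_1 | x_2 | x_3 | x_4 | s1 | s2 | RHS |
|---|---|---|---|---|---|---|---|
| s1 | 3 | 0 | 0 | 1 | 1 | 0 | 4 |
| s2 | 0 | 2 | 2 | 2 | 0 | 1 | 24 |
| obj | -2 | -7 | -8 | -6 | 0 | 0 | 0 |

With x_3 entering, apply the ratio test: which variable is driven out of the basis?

s2

Column x_3 entries and ratios — s1: 0 ≤ 0, skip; s2: 24/2 = 12.
Smallest ratio is 12 in the row of s2, so s2 leaves.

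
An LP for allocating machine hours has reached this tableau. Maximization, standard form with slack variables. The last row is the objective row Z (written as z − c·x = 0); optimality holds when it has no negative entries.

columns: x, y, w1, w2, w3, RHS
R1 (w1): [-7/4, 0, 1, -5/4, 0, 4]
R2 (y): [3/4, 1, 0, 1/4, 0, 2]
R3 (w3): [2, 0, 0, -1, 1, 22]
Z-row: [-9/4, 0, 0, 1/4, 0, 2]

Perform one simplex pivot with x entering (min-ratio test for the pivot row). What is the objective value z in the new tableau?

Ratio test on column x — row 1: entry -7/4 ≤ 0; row 2: 2/(3/4) = 8/3; row 3: 22/2 = 11. Minimum is 8/3 at row 2 (y leaves); pivot element 3/4.
Pivot on row 2; the Z-row RHS becomes 2 − (-9/4)·(8/3) = 8.

8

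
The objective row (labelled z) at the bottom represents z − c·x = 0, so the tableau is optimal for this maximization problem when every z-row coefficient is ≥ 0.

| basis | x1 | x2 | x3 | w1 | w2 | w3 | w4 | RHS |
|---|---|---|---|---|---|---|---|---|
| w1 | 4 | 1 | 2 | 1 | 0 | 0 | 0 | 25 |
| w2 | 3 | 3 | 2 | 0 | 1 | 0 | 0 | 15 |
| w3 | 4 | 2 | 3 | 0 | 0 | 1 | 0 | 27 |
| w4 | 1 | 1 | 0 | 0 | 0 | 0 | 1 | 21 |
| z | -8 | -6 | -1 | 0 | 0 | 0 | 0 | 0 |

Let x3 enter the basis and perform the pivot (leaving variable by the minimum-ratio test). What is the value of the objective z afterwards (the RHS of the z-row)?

Ratio test on column x3 — row 1: 25/2 = 25/2; row 2: 15/2 = 15/2; row 3: 27/3 = 9; row 4: entry 0 ≤ 0. Minimum is 15/2 at row 2 (w2 leaves); pivot element 2.
Pivot on row 2; the z-row RHS becomes 0 − (-1)·(15/2) = 15/2.

15/2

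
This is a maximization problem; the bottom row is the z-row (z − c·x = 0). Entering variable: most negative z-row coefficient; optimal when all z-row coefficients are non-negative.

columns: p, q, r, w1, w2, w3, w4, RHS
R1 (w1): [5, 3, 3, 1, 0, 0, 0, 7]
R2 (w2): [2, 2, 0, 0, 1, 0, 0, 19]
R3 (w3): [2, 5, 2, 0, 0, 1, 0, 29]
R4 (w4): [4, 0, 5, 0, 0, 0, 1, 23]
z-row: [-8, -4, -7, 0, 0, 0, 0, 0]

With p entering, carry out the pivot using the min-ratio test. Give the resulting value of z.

Ratio test on column p — row 1: 7/5 = 7/5; row 2: 19/2 = 19/2; row 3: 29/2 = 29/2; row 4: 23/4 = 23/4. Minimum is 7/5 at row 1 (w1 leaves); pivot element 5.
Pivot on row 1; the z-row RHS becomes 0 − (-8)·(7/5) = 56/5.

56/5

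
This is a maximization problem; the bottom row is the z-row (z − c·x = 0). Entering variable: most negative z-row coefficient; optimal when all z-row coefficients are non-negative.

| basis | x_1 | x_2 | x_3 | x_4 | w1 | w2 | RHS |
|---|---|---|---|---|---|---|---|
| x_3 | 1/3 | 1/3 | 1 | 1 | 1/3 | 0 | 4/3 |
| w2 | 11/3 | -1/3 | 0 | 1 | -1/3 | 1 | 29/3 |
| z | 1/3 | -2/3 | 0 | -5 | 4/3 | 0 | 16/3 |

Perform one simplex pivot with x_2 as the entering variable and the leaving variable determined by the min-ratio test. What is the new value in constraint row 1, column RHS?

Ratio test on column x_2 — row 1: (4/3)/(1/3) = 4; row 2: entry -1/3 ≤ 0. Minimum is 4 at row 1 (x_3 leaves); pivot element 1/3.
Divide row 1 by 1/3; eliminate column x_2 from the other rows.
In the new row 1, the RHS entry is the old entry divided by the pivot: (4/3)/(1/3) = 4.

4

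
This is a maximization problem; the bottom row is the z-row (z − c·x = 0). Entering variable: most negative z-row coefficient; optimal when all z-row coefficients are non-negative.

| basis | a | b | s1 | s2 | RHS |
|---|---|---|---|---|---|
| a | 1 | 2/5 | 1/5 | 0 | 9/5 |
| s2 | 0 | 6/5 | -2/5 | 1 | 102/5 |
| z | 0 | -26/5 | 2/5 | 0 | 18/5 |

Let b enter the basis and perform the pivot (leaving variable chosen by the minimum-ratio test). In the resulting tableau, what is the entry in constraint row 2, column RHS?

15

Ratio test on column b — row 1: (9/5)/(2/5) = 9/2; row 2: (102/5)/(6/5) = 17. Minimum is 9/2 at row 1 (a leaves); pivot element 2/5.
Divide row 1 by 2/5; eliminate column b from the other rows.
Row 2 update in column RHS: 102/5 − (6/5)·(9/2) = 15.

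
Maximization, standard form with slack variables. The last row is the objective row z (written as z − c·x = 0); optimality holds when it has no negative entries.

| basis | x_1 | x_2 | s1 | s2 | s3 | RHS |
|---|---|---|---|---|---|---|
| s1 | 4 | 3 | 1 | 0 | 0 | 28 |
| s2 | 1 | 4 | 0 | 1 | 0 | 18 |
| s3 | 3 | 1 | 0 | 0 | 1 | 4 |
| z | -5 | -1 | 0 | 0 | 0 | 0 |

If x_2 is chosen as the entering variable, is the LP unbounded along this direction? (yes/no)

Column x_2 has positive entries in row(s) 1, 2, 3, so the ratio test bounds it — not unbounded.

no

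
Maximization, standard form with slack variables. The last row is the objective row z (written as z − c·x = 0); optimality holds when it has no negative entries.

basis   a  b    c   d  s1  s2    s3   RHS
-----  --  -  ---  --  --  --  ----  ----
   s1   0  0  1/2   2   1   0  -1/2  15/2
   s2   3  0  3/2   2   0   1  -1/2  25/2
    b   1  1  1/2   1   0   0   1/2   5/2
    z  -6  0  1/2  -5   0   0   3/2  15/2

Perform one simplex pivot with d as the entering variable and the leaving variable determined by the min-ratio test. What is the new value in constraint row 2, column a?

1

Ratio test on column d — row 1: (15/2)/2 = 15/4; row 2: (25/2)/2 = 25/4; row 3: (5/2)/1 = 5/2. Minimum is 5/2 at row 3 (b leaves); pivot element 1.
Divide row 3 by 1; eliminate column d from the other rows.
Row 2 update in column a: 3 − 2·1 = 1.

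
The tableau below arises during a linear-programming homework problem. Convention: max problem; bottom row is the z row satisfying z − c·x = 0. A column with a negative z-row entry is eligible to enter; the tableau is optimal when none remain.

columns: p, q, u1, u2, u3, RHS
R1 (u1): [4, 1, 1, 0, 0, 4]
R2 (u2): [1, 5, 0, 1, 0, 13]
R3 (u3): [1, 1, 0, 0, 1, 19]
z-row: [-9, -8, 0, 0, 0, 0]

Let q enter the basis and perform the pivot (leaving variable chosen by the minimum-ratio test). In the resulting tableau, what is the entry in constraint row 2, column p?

1/5

Ratio test on column q — row 1: 4/1 = 4; row 2: 13/5 = 13/5; row 3: 19/1 = 19. Minimum is 13/5 at row 2 (u2 leaves); pivot element 5.
Divide row 2 by 5; eliminate column q from the other rows.
In the new row 2, the p entry is the old entry divided by the pivot: 1/5 = 1/5.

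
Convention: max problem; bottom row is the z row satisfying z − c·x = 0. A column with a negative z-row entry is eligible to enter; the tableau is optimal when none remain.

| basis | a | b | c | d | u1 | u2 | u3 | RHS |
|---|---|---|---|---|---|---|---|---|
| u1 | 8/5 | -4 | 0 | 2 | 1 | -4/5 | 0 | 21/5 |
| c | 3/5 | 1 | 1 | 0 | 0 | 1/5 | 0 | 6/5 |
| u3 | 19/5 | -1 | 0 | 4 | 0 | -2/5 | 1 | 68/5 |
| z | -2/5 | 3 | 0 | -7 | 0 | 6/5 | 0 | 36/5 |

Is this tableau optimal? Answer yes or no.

The z-row has a negative entry -7 in column d, so it is not optimal.

no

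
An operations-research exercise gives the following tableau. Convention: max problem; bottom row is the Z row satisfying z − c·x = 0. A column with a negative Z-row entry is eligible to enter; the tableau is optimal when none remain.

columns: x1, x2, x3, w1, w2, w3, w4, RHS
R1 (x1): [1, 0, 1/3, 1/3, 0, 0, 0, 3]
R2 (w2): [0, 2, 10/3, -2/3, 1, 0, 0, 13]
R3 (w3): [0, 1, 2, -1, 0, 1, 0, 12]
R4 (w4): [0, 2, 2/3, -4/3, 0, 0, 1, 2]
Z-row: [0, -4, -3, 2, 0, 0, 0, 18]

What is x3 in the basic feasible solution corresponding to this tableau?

0

x3 is not in the basis, so in the current basic feasible solution x3 = 0.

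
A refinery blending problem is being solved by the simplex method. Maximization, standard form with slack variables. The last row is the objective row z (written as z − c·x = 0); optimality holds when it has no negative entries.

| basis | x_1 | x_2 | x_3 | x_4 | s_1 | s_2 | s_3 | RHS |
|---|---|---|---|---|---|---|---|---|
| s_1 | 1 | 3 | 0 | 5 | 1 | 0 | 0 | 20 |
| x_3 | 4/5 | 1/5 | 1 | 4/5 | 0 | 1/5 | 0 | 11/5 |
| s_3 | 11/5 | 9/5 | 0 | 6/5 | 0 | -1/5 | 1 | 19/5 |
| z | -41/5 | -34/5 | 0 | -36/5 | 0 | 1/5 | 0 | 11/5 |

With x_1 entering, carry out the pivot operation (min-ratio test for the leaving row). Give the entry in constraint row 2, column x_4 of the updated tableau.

Ratio test on column x_1 — row 1: 20/1 = 20; row 2: (11/5)/(4/5) = 11/4; row 3: (19/5)/(11/5) = 19/11. Minimum is 19/11 at row 3 (s_3 leaves); pivot element 11/5.
Divide row 3 by 11/5; eliminate column x_1 from the other rows.
Row 2 update in column x_4: 4/5 − (4/5)·(6/11) = 4/11.

4/11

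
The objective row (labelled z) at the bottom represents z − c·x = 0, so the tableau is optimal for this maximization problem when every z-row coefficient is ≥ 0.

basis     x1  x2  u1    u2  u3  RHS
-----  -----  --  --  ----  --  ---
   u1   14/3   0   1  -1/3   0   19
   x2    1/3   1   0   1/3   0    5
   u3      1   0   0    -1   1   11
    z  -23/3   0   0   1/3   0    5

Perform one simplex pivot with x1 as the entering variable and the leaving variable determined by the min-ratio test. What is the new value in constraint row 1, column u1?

3/14

Ratio test on column x1 — row 1: 19/(14/3) = 57/14; row 2: 5/(1/3) = 15; row 3: 11/1 = 11. Minimum is 57/14 at row 1 (u1 leaves); pivot element 14/3.
Divide row 1 by 14/3; eliminate column x1 from the other rows.
In the new row 1, the u1 entry is the old entry divided by the pivot: 1/(14/3) = 3/14.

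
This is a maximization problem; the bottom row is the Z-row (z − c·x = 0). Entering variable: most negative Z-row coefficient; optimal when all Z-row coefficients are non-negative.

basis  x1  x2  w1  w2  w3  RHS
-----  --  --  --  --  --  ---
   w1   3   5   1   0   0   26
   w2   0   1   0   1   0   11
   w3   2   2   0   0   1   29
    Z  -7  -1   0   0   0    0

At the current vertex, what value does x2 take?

0

x2 is not in the basis, so in the current basic feasible solution x2 = 0.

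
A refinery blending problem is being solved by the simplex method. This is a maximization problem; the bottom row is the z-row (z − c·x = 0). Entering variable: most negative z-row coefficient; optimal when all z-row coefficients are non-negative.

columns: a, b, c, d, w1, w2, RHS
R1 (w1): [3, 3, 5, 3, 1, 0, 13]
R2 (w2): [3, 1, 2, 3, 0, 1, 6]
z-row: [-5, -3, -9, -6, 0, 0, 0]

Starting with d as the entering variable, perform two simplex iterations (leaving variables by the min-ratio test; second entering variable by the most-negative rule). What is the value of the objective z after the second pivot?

Ratio test on column d — row 1: 13/3 = 13/3; row 2: 6/3 = 2. Minimum is 2 at row 2 (w2 leaves); pivot element 3.
Pivot on row 2; the z-row RHS becomes 0 − (-6)·2 = 12.
Next entering variable (most negative z-row entry -5): c.
Ratio test on column c — row 1: 7/3 = 7/3; row 2: 2/(2/3) = 3. Minimum is 7/3 at row 1 (w1 leaves); pivot element 3.
After the second pivot the z-row RHS is 12 − (-5)·(7/3) = 71/3.

71/3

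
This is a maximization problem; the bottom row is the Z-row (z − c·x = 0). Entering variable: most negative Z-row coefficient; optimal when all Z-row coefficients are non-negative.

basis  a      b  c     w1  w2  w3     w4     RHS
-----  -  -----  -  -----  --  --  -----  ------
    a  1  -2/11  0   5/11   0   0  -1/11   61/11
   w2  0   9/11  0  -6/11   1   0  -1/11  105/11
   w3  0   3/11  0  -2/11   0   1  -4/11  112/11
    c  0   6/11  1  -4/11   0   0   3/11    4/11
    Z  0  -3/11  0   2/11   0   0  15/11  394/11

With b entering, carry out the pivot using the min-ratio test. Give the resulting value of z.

Ratio test on column b — row 1: entry -2/11 ≤ 0; row 2: (105/11)/(9/11) = 35/3; row 3: (112/11)/(3/11) = 112/3; row 4: (4/11)/(6/11) = 2/3. Minimum is 2/3 at row 4 (c leaves); pivot element 6/11.
Pivot on row 4; the Z-row RHS becomes 394/11 − (-3/11)·(2/3) = 36.

36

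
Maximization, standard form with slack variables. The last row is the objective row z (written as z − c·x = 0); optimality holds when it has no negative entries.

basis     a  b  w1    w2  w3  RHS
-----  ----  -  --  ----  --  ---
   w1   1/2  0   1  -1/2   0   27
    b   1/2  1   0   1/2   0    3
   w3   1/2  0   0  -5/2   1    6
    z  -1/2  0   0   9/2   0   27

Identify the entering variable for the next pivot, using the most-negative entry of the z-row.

a

Negative z-row entries: a: -1/2.
The most negative is -1/2 in column a, so a enters.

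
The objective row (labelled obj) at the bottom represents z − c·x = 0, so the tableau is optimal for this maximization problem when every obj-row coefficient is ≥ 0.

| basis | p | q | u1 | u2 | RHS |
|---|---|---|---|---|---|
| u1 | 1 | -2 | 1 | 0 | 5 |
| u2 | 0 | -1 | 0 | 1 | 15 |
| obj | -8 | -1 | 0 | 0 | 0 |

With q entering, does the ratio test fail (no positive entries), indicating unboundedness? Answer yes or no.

Every constraint-row entry in column q is ≤ 0, so increasing q is unbounded.

yes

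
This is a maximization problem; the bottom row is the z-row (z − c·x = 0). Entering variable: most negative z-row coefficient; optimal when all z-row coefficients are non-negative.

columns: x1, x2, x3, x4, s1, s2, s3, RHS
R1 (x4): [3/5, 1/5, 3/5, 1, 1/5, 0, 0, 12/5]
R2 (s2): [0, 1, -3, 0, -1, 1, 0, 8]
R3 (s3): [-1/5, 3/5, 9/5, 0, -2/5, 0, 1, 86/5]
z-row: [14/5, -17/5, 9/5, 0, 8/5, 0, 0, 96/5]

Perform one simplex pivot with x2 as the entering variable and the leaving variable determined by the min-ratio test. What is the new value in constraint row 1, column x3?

6/5

Ratio test on column x2 — row 1: (12/5)/(1/5) = 12; row 2: 8/1 = 8; row 3: (86/5)/(3/5) = 86/3. Minimum is 8 at row 2 (s2 leaves); pivot element 1.
Divide row 2 by 1; eliminate column x2 from the other rows.
Row 1 update in column x3: 3/5 − (1/5)·(-3) = 6/5.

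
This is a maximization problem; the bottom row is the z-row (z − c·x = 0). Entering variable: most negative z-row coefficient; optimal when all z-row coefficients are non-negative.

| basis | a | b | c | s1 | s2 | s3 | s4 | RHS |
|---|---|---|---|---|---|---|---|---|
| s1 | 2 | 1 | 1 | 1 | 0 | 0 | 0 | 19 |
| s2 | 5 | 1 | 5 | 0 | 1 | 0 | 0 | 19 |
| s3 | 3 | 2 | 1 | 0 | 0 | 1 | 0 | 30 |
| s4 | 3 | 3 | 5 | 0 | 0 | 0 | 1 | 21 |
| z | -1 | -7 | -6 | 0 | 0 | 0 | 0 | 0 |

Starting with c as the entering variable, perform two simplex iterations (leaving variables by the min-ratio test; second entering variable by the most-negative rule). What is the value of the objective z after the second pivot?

143/5

Ratio test on column c — row 1: 19/1 = 19; row 2: 19/5 = 19/5; row 3: 30/1 = 30; row 4: 21/5 = 21/5. Minimum is 19/5 at row 2 (s2 leaves); pivot element 5.
Pivot on row 2; the z-row RHS becomes 0 − (-6)·(19/5) = 114/5.
Next entering variable (most negative z-row entry -29/5): b.
Ratio test on column b — row 1: (76/5)/(4/5) = 19; row 2: (19/5)/(1/5) = 19; row 3: (131/5)/(9/5) = 131/9; row 4: 2/2 = 1. Minimum is 1 at row 4 (s4 leaves); pivot element 2.
After the second pivot the z-row RHS is 114/5 − (-29/5)·1 = 143/5.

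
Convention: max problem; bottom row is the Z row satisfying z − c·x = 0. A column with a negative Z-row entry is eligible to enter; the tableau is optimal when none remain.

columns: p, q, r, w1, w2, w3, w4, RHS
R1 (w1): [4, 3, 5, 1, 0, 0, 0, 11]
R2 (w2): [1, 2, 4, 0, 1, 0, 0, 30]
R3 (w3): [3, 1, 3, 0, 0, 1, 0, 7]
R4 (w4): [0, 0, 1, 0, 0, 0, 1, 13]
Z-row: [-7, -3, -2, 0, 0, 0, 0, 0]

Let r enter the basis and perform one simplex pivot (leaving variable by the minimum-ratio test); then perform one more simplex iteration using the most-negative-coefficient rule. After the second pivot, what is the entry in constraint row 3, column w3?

5/3

Ratio test on column r — row 1: 11/5 = 11/5; row 2: 30/4 = 15/2; row 3: 7/3 = 7/3; row 4: 13/1 = 13. Minimum is 11/5 at row 1 (w1 leaves); pivot element 5.
Divide row 1 by 5; eliminate column r from the other rows.
Second iteration: most negative Z-row entry is -27/5 in column p, so p enters.
Ratio test on column p — row 1: (11/5)/(4/5) = 11/4; row 2: entry -11/5 ≤ 0; row 3: (2/5)/(3/5) = 2/3; row 4: entry -4/5 ≤ 0. Minimum is 2/3 at row 3 (w3 leaves); pivot element 3/5.
Divide row 3 by 3/5; eliminate column p from the other rows.
After both pivots, the entry at constraint row 3, column w3 is 5/3.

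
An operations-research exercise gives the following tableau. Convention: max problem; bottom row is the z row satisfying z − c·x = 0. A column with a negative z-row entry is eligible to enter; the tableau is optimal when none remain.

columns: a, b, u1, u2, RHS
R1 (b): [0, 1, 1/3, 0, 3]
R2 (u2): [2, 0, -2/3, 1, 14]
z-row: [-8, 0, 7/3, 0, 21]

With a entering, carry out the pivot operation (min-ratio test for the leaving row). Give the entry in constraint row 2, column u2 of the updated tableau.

Ratio test on column a — row 1: entry 0 ≤ 0; row 2: 14/2 = 7. Minimum is 7 at row 2 (u2 leaves); pivot element 2.
Divide row 2 by 2; eliminate column a from the other rows.
In the new row 2, the u2 entry is the old entry divided by the pivot: 1/2 = 1/2.

1/2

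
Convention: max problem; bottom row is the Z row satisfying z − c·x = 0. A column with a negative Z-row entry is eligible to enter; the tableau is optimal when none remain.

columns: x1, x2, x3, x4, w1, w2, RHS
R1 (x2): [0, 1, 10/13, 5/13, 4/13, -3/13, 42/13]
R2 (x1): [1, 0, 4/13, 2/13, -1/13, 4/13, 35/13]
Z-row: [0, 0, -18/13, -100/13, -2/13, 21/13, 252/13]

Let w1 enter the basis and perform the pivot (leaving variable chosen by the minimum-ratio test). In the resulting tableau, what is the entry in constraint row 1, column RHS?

Ratio test on column w1 — row 1: (42/13)/(4/13) = 21/2; row 2: entry -1/13 ≤ 0. Minimum is 21/2 at row 1 (x2 leaves); pivot element 4/13.
Divide row 1 by 4/13; eliminate column w1 from the other rows.
In the new row 1, the RHS entry is the old entry divided by the pivot: (42/13)/(4/13) = 21/2.

21/2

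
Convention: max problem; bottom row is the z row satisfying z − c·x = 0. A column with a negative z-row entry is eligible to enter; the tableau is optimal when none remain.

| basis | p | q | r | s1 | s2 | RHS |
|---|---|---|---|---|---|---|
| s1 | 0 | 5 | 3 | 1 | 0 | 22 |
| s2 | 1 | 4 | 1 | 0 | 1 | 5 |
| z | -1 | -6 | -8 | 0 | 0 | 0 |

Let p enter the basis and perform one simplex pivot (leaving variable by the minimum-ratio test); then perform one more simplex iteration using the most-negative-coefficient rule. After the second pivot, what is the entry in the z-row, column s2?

Ratio test on column p — row 1: entry 0 ≤ 0; row 2: 5/1 = 5. Minimum is 5 at row 2 (s2 leaves); pivot element 1.
Divide row 2 by 1; eliminate column p from the other rows.
Second iteration: most negative z-row entry is -7 in column r, so r enters.
Ratio test on column r — row 1: 22/3 = 22/3; row 2: 5/1 = 5. Minimum is 5 at row 2 (p leaves); pivot element 1.
Divide row 2 by 1; eliminate column r from the other rows.
After both pivots, the entry at the z-row, column s2 is 8.

8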